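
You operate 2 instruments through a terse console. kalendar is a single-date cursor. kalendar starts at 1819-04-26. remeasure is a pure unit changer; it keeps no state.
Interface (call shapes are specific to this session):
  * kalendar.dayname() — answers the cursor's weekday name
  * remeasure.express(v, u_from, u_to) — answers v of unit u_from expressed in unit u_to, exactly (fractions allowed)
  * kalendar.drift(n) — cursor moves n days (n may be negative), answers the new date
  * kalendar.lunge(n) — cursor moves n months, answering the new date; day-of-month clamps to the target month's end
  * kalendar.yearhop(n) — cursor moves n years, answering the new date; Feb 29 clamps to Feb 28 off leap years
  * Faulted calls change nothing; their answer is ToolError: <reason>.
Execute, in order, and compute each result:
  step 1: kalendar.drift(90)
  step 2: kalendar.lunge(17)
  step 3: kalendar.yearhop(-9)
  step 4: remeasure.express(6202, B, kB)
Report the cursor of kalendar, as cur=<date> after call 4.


Answer: cur=1811-12-25

Derivation:
>>> kalendar.drift n=90
:: 1819-07-25
>>> kalendar.lunge n=17
:: 1820-12-25
>>> kalendar.yearhop n=-9
:: 1811-12-25
>>> remeasure.express v=6202 u_from=B u_to=kB
:: 3101/500


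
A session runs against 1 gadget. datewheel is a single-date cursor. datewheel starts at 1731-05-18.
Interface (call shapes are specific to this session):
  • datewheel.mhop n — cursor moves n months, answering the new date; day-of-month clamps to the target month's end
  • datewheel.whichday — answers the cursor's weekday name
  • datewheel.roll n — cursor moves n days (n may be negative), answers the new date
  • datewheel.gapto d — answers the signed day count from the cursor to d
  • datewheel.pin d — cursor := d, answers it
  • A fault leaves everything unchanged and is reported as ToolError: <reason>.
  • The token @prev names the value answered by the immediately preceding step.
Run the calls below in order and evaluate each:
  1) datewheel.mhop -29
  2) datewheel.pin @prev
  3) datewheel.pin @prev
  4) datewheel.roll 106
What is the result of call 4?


Answer: 1729-04-03

Derivation:
! 1. mhop(n: -29) -> 1728-12-18
! 2. pin(d: @prev) -> 1728-12-18
! 3. pin(d: @prev) -> 1728-12-18
! 4. roll(n: 106) -> 1729-04-03


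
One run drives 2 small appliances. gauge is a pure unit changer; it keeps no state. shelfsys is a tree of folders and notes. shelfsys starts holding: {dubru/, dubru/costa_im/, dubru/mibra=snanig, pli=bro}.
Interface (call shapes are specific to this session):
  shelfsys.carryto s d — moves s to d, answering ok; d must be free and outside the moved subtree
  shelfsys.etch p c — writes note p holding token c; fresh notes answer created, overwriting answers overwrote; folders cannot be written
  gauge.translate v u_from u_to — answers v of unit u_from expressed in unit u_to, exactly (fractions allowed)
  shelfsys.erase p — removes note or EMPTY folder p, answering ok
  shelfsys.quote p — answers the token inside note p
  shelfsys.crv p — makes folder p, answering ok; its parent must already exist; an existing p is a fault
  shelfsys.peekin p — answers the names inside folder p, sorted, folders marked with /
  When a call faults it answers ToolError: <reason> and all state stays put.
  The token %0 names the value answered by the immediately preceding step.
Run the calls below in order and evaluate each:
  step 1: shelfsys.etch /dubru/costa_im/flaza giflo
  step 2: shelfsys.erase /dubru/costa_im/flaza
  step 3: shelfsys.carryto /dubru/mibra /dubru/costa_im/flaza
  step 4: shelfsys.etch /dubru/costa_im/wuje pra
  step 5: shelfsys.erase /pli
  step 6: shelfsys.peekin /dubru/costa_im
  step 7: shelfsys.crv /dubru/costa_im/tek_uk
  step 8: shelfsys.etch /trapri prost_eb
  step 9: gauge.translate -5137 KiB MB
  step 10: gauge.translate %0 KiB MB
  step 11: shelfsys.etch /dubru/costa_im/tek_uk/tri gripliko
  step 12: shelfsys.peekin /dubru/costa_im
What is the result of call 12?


% 1. shelfsys.etch(/dubru/costa_im/flaza, giflo) == created
% 2. shelfsys.erase(/dubru/costa_im/flaza) == ok
% 3. shelfsys.carryto(/dubru/mibra, /dubru/costa_im/flaza) == ok
% 4. shelfsys.etch(/dubru/costa_im/wuje, pra) == created
% 5. shelfsys.erase(/pli) == ok
% 6. shelfsys.peekin(/dubru/costa_im) == [flaza, wuje]
% 7. shelfsys.crv(/dubru/costa_im/tek_uk) == ok
% 8. shelfsys.etch(/trapri, prost_eb) == created
% 9. gauge.translate(-5137, KiB, MB) == -82192/15625
% 10. gauge.translate(%0, KiB, MB) == -1315072/244140625
% 11. shelfsys.etch(/dubru/costa_im/tek_uk/tri, gripliko) == created
% 12. shelfsys.peekin(/dubru/costa_im) == [flaza, tek_uk/, wuje]

Answer: [flaza, tek_uk/, wuje]


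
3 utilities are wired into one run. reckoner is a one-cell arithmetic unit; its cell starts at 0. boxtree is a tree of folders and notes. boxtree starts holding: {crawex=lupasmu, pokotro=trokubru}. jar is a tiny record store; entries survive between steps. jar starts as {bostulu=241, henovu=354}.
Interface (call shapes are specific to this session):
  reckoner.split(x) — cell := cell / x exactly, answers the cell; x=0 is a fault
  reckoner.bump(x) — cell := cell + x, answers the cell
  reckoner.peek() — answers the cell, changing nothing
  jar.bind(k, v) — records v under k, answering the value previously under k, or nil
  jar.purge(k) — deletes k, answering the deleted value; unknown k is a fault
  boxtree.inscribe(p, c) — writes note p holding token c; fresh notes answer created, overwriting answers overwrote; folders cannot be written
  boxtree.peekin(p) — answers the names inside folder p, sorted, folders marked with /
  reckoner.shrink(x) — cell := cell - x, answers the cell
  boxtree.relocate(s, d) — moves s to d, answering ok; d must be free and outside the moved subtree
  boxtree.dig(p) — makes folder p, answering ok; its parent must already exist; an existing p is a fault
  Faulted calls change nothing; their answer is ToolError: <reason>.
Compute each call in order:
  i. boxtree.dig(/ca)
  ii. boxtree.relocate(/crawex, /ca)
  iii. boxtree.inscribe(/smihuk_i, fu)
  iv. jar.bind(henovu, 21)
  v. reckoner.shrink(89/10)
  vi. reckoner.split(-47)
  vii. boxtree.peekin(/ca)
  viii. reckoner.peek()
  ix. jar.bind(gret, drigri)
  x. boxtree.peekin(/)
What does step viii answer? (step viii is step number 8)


-- 1. boxtree.dig(p=/ca) ~> ok
-- 2. boxtree.relocate(s=/crawex, d=/ca) ~> ToolError: exists
-- 3. boxtree.inscribe(p=/smihuk_i, c=fu) ~> created
-- 4. jar.bind(k=henovu, v=21) ~> 354
-- 5. reckoner.shrink(x=89/10) ~> -89/10
-- 6. reckoner.split(x=-47) ~> 89/470
-- 7. boxtree.peekin(p=/ca) ~> []
-- 8. reckoner.peek() ~> 89/470
-- 9. jar.bind(k=gret, v=drigri) ~> nil
-- 10. boxtree.peekin(p=/) ~> [ca/, crawex, pokotro, smihuk_i]

Answer: 89/470


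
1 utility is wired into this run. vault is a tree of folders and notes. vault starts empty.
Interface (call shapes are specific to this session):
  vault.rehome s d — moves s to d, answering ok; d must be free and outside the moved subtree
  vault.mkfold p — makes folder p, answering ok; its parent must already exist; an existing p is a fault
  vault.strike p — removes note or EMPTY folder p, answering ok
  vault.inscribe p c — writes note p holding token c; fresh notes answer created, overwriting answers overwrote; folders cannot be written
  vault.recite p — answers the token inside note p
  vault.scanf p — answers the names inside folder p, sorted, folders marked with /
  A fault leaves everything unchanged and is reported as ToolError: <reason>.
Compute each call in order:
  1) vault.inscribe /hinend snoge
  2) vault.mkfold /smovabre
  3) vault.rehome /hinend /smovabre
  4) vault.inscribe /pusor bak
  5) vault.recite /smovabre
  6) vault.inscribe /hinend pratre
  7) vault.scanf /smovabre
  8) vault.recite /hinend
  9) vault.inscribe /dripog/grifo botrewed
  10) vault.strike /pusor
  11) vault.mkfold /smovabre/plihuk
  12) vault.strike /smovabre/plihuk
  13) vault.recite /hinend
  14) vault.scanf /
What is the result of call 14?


% vault.inscribe(p=/hinend, c=snoge) => created
% vault.mkfold(p=/smovabre) => ok
% vault.rehome(s=/hinend, d=/smovabre) => ToolError: exists
% vault.inscribe(p=/pusor, c=bak) => created
% vault.recite(p=/smovabre) => ToolError: is a directory
% vault.inscribe(p=/hinend, c=pratre) => overwrote
% vault.scanf(p=/smovabre) => []
% vault.recite(p=/hinend) => pratre
% vault.inscribe(p=/dripog/grifo, c=botrewed) => ToolError: no parent
% vault.strike(p=/pusor) => ok
% vault.mkfold(p=/smovabre/plihuk) => ok
% vault.strike(p=/smovabre/plihuk) => ok
% vault.recite(p=/hinend) => pratre
% vault.scanf(p=/) => [hinend, smovabre/]

Answer: [hinend, smovabre/]


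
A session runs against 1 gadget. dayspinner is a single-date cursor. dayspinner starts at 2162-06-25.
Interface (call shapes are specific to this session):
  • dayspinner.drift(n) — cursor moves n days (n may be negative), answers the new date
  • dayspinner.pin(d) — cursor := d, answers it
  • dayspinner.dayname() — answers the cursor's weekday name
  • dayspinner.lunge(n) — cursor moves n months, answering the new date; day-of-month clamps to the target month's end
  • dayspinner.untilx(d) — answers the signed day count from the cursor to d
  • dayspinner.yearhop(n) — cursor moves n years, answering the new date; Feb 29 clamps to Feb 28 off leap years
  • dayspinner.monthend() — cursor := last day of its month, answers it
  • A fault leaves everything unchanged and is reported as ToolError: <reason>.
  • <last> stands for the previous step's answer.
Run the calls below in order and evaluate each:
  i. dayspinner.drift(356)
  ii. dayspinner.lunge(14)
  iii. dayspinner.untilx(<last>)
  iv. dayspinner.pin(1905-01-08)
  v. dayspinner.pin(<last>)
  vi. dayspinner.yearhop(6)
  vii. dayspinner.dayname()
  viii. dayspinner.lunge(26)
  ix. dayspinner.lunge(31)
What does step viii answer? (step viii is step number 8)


Answer: 1913-03-08

Derivation:
-- 1. drift(356) -> 2163-06-16
-- 2. lunge(14) -> 2164-08-16
-- 3. untilx(<last>) -> 0
-- 4. pin(1905-01-08) -> 1905-01-08
-- 5. pin(<last>) -> 1905-01-08
-- 6. yearhop(6) -> 1911-01-08
-- 7. dayname() -> Sunday
-- 8. lunge(26) -> 1913-03-08
-- 9. lunge(31) -> 1915-10-08


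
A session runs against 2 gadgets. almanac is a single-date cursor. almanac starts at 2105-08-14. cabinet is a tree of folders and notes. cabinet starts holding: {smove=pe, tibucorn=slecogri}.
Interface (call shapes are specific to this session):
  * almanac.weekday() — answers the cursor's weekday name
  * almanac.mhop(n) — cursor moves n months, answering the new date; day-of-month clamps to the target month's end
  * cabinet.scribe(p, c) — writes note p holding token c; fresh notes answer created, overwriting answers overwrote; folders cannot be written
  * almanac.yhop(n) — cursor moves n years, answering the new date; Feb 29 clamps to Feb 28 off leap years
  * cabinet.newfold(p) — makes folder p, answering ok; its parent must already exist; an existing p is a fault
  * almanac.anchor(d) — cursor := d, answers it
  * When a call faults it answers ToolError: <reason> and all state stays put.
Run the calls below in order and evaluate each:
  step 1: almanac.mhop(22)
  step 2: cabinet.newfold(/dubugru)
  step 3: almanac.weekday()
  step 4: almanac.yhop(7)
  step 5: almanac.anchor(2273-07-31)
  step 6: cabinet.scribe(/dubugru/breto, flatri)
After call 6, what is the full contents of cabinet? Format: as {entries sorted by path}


Answer: {dubugru/, dubugru/breto=flatri, smove=pe, tibucorn=slecogri}

Derivation:
Using mhop(22), → 2107-06-14.
I call newfold(/dubugru), and observe ok.
I try weekday: Tuesday.
Next I call yhop(7), and see 2114-06-14.
Using anchor(2273-07-31), and observe 2273-07-31.
I call scribe(/dubugru/breto, flatri), yielding created.


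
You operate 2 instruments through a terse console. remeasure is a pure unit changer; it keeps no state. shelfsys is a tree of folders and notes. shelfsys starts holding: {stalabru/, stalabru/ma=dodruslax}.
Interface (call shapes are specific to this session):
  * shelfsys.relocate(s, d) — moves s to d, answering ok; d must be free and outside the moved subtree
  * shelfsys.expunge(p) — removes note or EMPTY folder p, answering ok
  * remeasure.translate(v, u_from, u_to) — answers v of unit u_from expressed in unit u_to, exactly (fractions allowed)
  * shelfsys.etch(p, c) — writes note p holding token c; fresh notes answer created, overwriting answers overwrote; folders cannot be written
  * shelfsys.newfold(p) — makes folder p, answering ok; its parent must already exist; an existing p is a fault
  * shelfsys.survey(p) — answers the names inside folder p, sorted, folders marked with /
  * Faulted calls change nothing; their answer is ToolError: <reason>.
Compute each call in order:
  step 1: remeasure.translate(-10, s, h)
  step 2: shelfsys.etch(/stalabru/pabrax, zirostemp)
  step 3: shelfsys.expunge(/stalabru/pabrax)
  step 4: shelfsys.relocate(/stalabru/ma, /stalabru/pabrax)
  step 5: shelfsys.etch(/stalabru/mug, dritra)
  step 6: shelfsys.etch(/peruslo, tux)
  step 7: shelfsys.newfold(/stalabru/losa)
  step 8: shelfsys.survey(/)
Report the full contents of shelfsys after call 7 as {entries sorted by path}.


·→ translate(v→-10, u_from→s, u_to→h)
·← -1/360
·→ etch(p→/stalabru/pabrax, c→zirostemp)
·← created
·→ expunge(p→/stalabru/pabrax)
·← ok
·→ relocate(s→/stalabru/ma, d→/stalabru/pabrax)
·← ok
·→ etch(p→/stalabru/mug, c→dritra)
·← created
·→ etch(p→/peruslo, c→tux)
·← created
·→ newfold(p→/stalabru/losa)
·← ok
·→ survey(p→/)
·← [peruslo, stalabru/]

Answer: {peruslo=tux, stalabru/, stalabru/losa/, stalabru/mug=dritra, stalabru/pabrax=dodruslax}


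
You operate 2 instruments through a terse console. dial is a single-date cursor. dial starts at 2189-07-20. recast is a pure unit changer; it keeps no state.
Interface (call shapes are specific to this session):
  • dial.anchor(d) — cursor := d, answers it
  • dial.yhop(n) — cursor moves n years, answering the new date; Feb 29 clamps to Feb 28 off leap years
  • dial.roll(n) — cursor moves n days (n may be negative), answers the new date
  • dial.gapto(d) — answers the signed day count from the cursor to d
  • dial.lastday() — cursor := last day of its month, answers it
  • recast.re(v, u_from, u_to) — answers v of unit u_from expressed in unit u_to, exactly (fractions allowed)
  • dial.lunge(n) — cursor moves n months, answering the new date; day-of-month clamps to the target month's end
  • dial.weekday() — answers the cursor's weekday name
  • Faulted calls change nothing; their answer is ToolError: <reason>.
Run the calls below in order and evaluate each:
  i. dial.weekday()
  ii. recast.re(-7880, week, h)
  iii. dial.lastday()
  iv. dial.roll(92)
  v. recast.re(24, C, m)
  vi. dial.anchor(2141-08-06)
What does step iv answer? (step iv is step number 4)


Answer: 2189-10-31

Derivation:
Do: weekday[]
See: Monday
Do: re[v='-7880'; u_from='week'; u_to='h']
See: -1323840
Do: lastday[]
See: 2189-07-31
Do: roll[n='92']
See: 2189-10-31
Do: re[v='24'; u_from='C'; u_to='m']
See: ToolError: incompatible units
Do: anchor[d='2141-08-06']
See: 2141-08-06


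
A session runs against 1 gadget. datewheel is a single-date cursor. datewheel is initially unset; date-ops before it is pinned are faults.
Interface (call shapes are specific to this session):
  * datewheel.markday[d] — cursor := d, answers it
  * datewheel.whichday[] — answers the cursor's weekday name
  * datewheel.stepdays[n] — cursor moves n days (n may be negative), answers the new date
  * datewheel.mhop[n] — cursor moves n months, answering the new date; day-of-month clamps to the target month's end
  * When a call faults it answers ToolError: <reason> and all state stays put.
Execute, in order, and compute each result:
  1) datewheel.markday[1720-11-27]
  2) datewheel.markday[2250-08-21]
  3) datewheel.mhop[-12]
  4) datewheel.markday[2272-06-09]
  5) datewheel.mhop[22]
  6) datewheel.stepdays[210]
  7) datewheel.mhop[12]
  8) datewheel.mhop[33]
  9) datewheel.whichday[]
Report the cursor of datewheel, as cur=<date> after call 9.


# 1. datewheel.markday(d→1720-11-27) ~> 1720-11-27
# 2. datewheel.markday(d→2250-08-21) ~> 2250-08-21
# 3. datewheel.mhop(n→-12) ~> 2249-08-21
# 4. datewheel.markday(d→2272-06-09) ~> 2272-06-09
# 5. datewheel.mhop(n→22) ~> 2274-04-09
# 6. datewheel.stepdays(n→210) ~> 2274-11-05
# 7. datewheel.mhop(n→12) ~> 2275-11-05
# 8. datewheel.mhop(n→33) ~> 2278-08-05
# 9. datewheel.whichday() ~> Monday

Answer: cur=2278-08-05


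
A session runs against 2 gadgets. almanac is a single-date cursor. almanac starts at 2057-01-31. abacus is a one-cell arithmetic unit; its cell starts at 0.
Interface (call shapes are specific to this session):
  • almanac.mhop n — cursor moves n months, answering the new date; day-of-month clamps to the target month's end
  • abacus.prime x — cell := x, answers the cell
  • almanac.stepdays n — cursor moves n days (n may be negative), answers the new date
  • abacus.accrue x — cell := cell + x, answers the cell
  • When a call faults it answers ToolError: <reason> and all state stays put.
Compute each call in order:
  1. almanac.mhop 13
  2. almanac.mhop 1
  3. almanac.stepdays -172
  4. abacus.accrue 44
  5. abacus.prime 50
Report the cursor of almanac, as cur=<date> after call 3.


I invoke almanac.mhop with n: 13, giving 2058-02-28.
Next I call almanac.mhop with n: 1, yielding 2058-03-28.
Using almanac.stepdays with n: -172, yielding 2057-10-07.
I call abacus.accrue with x: 44, and observe 44.
Using abacus.prime with x: 50, giving 50.

Answer: cur=2057-10-07


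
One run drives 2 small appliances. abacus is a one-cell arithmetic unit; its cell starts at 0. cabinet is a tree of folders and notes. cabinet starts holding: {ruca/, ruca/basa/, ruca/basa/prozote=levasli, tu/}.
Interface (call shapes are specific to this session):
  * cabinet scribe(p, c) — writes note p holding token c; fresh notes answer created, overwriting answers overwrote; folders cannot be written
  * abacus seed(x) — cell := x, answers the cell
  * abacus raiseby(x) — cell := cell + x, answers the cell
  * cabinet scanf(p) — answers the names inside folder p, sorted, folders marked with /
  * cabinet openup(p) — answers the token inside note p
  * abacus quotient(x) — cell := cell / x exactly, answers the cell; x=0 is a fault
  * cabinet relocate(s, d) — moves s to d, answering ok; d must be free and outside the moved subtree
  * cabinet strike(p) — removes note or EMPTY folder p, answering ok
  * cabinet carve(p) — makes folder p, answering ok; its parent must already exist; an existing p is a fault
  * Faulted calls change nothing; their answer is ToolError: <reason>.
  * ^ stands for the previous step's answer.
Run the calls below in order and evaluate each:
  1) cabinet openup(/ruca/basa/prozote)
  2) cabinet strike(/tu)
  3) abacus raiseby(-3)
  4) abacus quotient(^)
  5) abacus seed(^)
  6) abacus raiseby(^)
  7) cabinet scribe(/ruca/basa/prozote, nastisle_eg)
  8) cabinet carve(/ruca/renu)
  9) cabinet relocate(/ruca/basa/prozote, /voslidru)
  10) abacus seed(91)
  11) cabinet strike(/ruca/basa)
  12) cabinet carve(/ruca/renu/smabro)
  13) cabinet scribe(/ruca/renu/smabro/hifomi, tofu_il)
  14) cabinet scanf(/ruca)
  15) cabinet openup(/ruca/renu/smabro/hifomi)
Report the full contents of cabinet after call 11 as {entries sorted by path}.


;; 1. cabinet openup(/ruca/basa/prozote) -> levasli
;; 2. cabinet strike(/tu) -> ok
;; 3. abacus raiseby(-3) -> -3
;; 4. abacus quotient(^) -> 1
;; 5. abacus seed(^) -> 1
;; 6. abacus raiseby(^) -> 2
;; 7. cabinet scribe(/ruca/basa/prozote, nastisle_eg) -> overwrote
;; 8. cabinet carve(/ruca/renu) -> ok
;; 9. cabinet relocate(/ruca/basa/prozote, /voslidru) -> ok
;; 10. abacus seed(91) -> 91
;; 11. cabinet strike(/ruca/basa) -> ok
;; 12. cabinet carve(/ruca/renu/smabro) -> ok
;; 13. cabinet scribe(/ruca/renu/smabro/hifomi, tofu_il) -> created
;; 14. cabinet scanf(/ruca) -> [renu/]
;; 15. cabinet openup(/ruca/renu/smabro/hifomi) -> tofu_il

Answer: {ruca/, ruca/renu/, voslidru=nastisle_eg}


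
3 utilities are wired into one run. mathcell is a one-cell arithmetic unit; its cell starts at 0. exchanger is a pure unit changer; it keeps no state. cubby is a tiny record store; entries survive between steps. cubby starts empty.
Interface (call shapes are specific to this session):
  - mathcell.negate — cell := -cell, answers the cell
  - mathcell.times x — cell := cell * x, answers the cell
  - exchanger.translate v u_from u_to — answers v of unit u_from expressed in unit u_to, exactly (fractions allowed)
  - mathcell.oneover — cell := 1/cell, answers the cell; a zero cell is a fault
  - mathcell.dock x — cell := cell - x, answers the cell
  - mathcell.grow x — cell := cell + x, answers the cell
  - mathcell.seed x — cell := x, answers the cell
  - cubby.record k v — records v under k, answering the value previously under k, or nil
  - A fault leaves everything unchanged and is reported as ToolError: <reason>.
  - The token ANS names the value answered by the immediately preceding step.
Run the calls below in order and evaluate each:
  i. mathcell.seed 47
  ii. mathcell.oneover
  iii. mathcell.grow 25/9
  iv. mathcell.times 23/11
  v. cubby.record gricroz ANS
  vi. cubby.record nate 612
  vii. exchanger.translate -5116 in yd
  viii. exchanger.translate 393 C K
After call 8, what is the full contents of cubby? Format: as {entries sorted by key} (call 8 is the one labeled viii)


CALL mathcell.seed[47]
RET  47
CALL mathcell.oneover[]
RET  1/47
CALL mathcell.grow[25/9]
RET  1184/423
CALL mathcell.times[23/11]
RET  27232/4653
CALL cubby.record[gricroz; ANS]
RET  nil
CALL cubby.record[nate; 612]
RET  nil
CALL exchanger.translate[-5116; in; yd]
RET  -1279/9
CALL exchanger.translate[393; C; K]
RET  13323/20

Answer: {gricroz=27232/4653, nate=612}


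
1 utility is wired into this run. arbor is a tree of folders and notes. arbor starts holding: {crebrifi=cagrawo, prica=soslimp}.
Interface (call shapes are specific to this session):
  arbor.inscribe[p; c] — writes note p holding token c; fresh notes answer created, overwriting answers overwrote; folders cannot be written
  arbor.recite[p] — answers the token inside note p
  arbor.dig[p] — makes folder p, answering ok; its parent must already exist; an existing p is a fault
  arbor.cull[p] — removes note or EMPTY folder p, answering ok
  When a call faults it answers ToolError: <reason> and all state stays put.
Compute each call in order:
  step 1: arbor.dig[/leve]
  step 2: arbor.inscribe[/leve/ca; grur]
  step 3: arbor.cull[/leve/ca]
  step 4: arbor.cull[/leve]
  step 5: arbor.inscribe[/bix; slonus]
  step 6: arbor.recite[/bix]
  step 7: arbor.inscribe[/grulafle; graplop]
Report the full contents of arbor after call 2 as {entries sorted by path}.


Act: arbor.dig[p='/leve']
Obs: ok
Act: arbor.inscribe[p='/leve/ca'; c='grur']
Obs: created
Act: arbor.cull[p='/leve/ca']
Obs: ok
Act: arbor.cull[p='/leve']
Obs: ok
Act: arbor.inscribe[p='/bix'; c='slonus']
Obs: created
Act: arbor.recite[p='/bix']
Obs: slonus
Act: arbor.inscribe[p='/grulafle'; c='graplop']
Obs: created

Answer: {crebrifi=cagrawo, leve/, leve/ca=grur, prica=soslimp}


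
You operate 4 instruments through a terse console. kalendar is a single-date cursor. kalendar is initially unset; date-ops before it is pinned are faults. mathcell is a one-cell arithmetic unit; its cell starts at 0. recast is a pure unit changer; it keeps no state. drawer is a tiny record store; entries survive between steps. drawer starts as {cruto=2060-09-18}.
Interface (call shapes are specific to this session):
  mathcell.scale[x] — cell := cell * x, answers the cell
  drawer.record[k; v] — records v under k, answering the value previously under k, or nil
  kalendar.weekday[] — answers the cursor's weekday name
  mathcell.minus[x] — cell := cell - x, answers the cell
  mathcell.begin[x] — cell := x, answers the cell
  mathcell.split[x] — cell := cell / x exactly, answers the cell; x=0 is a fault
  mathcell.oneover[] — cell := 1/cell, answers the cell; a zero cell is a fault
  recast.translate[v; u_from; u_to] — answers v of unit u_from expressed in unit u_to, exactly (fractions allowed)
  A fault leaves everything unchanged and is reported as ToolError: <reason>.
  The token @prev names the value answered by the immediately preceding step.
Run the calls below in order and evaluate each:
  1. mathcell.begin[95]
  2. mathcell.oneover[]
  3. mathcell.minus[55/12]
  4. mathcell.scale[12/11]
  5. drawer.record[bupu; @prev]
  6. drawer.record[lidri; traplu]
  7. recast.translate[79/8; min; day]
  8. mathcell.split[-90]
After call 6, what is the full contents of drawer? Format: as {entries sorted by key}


Answer: {bupu=-5213/1045, cruto=2060-09-18, lidri=traplu}

Derivation:
Then mathcell.begin using x→95, and see 95.
I call mathcell.oneover(), — result: 1/95.
Now I run mathcell.minus using x→55/12: -5213/1140.
Using mathcell.scale using x→12/11, and get -5213/1045.
Calling drawer.record using k→bupu, v→@prev, yielding nil.
Next I call drawer.record using k→lidri, v→traplu, — result: nil.
Using recast.translate using v→79/8, u_from→min, u_to→day, and get 79/11520.
Using mathcell.split using x→-90, and get 5213/94050.


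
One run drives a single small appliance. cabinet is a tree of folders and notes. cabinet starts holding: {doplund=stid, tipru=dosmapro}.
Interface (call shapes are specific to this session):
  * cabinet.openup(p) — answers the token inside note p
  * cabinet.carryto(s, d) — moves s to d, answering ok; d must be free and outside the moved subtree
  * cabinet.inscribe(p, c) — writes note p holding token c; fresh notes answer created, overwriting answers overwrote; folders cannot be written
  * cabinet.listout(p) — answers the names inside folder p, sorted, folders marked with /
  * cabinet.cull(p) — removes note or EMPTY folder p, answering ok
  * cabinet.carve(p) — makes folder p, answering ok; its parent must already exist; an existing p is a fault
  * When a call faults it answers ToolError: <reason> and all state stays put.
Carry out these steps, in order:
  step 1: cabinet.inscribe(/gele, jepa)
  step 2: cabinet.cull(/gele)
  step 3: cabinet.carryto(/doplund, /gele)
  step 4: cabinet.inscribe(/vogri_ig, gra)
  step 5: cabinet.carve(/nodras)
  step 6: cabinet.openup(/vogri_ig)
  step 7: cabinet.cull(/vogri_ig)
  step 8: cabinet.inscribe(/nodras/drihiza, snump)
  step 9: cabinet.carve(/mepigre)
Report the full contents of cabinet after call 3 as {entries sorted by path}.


>>> inscribe p=/gele c=jepa
  created
>>> cull p=/gele
  ok
>>> carryto s=/doplund d=/gele
  ok
>>> inscribe p=/vogri_ig c=gra
  created
>>> carve p=/nodras
  ok
>>> openup p=/vogri_ig
  gra
>>> cull p=/vogri_ig
  ok
>>> inscribe p=/nodras/drihiza c=snump
  created
>>> carve p=/mepigre
  ok

Answer: {gele=stid, tipru=dosmapro}


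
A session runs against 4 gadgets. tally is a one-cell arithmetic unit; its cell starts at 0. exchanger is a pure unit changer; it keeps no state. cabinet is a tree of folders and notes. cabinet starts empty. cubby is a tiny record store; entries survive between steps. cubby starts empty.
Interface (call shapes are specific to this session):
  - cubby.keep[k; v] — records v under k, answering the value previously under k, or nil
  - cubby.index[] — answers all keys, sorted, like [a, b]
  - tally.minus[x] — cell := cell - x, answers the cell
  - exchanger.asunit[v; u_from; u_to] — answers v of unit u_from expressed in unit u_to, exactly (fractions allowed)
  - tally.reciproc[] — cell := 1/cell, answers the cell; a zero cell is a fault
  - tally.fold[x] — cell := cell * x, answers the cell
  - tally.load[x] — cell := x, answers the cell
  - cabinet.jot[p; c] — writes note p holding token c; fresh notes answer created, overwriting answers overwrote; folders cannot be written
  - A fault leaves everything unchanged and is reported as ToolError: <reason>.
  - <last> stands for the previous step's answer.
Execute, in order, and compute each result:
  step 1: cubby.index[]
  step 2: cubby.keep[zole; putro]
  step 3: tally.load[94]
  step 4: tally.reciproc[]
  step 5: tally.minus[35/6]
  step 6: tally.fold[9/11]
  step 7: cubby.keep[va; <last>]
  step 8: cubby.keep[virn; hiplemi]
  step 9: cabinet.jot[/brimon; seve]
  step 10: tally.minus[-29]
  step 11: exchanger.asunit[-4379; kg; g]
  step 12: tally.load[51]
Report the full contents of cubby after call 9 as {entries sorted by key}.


Answer: {va=-2463/517, virn=hiplemi, zole=putro}

Derivation:
I try cubby.index, — result: [].
Now I run cubby.keep(k: zole, v: putro), yielding nil.
Then tally.load(x: 94), — result: 94.
I invoke tally.reciproc, and get 1/94.
I invoke tally.minus(x: 35/6), and see -821/141.
Using tally.fold(x: 9/11), yielding -2463/517.
Now I run cubby.keep(k: va, v: <last>), → nil.
Calling cubby.keep(k: virn, v: hiplemi), → nil.
Then cabinet.jot(p: /brimon, c: seve), → created.
I try tally.minus(x: -29), yielding 12530/517.
Now I run exchanger.asunit(v: -4379, u_from: kg, u_to: g), and see -4379000.
Invoking tally.load(x: 51), and observe 51.


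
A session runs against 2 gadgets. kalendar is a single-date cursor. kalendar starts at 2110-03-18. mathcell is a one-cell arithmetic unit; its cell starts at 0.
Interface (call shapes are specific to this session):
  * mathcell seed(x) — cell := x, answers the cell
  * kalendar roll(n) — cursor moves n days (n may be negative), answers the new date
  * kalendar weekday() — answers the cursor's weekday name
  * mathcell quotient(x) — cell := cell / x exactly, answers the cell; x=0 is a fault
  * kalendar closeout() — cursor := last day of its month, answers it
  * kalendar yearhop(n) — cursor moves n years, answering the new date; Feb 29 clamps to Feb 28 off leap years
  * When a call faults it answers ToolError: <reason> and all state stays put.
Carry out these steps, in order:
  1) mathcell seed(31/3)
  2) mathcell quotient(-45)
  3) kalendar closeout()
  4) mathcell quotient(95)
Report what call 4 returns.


Answer: -31/12825

Derivation:
Calling mathcell seed(x=31/3), — result: 31/3.
Calling mathcell quotient(x=-45), which returns -31/135.
Next I call kalendar closeout(): 2110-03-31.
Next I call mathcell quotient(x=95), → -31/12825.


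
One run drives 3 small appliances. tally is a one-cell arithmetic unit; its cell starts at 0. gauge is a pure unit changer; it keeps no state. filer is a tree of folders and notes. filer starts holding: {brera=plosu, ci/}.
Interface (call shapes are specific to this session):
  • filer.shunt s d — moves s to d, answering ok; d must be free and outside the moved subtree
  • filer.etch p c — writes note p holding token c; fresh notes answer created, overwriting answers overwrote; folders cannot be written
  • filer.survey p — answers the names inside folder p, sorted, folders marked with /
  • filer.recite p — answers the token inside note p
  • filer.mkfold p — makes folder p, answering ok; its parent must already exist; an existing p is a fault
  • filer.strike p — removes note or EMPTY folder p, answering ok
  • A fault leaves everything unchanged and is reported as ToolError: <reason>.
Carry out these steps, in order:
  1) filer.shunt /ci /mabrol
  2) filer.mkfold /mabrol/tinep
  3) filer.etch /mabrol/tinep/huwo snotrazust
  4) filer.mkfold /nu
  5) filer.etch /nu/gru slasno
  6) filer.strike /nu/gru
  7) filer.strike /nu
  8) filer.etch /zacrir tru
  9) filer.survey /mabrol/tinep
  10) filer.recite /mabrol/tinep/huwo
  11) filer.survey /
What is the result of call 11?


# filer.shunt(s='/ci', d='/mabrol') : ok
# filer.mkfold(p='/mabrol/tinep') : ok
# filer.etch(p='/mabrol/tinep/huwo', c='snotrazust') : created
# filer.mkfold(p='/nu') : ok
# filer.etch(p='/nu/gru', c='slasno') : created
# filer.strike(p='/nu/gru') : ok
# filer.strike(p='/nu') : ok
# filer.etch(p='/zacrir', c='tru') : created
# filer.survey(p='/mabrol/tinep') : [huwo]
# filer.recite(p='/mabrol/tinep/huwo') : snotrazust
# filer.survey(p='/') : [brera, mabrol/, zacrir]

Answer: [brera, mabrol/, zacrir]


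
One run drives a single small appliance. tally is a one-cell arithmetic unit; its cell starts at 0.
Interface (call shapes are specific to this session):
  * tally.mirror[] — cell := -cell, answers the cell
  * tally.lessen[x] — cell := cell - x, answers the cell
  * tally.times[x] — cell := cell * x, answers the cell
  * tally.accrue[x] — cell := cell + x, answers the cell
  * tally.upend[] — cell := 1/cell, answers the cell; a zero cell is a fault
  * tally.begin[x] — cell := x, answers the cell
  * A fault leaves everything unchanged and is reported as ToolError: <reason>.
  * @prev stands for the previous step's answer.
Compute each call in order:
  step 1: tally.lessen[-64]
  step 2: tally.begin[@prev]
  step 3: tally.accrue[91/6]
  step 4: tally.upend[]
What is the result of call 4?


Then tally.lessen on x: -64: 64.
Using tally.begin on x: @prev, and see 64.
Next I call tally.accrue on x: 91/6, and get 475/6.
Calling tally.upend(), and see 6/475.

Answer: 6/475


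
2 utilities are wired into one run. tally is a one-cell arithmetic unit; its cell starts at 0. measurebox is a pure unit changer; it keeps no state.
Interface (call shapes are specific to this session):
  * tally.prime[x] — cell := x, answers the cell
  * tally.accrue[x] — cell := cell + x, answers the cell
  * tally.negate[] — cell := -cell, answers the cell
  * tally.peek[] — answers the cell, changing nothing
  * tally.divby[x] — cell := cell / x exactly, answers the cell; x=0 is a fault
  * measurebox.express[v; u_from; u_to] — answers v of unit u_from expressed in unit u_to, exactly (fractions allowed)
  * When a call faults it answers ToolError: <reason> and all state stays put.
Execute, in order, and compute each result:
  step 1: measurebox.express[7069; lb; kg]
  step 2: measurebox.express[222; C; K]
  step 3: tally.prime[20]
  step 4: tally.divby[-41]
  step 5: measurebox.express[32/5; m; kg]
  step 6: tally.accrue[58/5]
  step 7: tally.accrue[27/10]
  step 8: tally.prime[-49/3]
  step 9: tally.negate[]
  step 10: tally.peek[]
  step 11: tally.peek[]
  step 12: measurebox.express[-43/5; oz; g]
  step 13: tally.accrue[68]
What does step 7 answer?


Step: measurebox.express[v→7069; u_from→lb; u_to→kg]
Result: 320644446353/100000000
Step: measurebox.express[v→222; u_from→C; u_to→K]
Result: 9903/20
Step: tally.prime[x→20]
Result: 20
Step: tally.divby[x→-41]
Result: -20/41
Step: measurebox.express[v→32/5; u_from→m; u_to→kg]
Result: ToolError: incompatible units
Step: tally.accrue[x→58/5]
Result: 2278/205
Step: tally.accrue[x→27/10]
Result: 5663/410
Step: tally.prime[x→-49/3]
Result: -49/3
Step: tally.negate[]
Result: 49/3
Step: tally.peek[]
Result: 49/3
Step: tally.peek[]
Result: 49/3
Step: measurebox.express[v→-43/5; u_from→oz; u_to→g]
Result: -1950447191/8000000
Step: tally.accrue[x→68]
Result: 253/3

Answer: 5663/410


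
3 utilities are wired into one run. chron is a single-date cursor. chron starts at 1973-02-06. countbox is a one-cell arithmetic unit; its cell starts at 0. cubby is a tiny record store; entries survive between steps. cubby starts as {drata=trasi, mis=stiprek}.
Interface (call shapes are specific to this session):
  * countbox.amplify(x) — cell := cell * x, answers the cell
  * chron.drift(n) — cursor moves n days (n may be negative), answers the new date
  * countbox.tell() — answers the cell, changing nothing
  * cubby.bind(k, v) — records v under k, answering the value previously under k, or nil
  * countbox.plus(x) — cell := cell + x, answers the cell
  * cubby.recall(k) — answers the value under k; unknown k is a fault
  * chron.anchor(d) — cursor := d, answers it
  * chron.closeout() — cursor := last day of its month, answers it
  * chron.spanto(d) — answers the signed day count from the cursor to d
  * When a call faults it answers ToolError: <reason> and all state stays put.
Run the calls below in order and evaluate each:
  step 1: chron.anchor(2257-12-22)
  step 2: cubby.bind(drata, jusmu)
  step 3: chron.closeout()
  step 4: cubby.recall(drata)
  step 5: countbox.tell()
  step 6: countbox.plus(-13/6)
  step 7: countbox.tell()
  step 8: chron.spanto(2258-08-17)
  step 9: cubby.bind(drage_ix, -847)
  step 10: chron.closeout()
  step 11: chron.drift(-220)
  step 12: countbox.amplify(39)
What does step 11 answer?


Answer: 2257-05-25

Derivation:
Calling anchor(2257-12-22): 2257-12-22.
Next I call bind(drata, jusmu), and see trasi.
Invoking closeout, which returns 2257-12-31.
Using recall(drata), yielding jusmu.
I invoke tell(), → 0.
Invoking plus(-13/6), → -13/6.
I run tell(), and observe -13/6.
Calling spanto(2258-08-17), giving 229.
Invoking bind(drage_ix, -847), and get nil.
Calling closeout(), and see 2257-12-31.
Next I call drift(-220), which returns 2257-05-25.
Next I call amplify(39), and see -169/2.


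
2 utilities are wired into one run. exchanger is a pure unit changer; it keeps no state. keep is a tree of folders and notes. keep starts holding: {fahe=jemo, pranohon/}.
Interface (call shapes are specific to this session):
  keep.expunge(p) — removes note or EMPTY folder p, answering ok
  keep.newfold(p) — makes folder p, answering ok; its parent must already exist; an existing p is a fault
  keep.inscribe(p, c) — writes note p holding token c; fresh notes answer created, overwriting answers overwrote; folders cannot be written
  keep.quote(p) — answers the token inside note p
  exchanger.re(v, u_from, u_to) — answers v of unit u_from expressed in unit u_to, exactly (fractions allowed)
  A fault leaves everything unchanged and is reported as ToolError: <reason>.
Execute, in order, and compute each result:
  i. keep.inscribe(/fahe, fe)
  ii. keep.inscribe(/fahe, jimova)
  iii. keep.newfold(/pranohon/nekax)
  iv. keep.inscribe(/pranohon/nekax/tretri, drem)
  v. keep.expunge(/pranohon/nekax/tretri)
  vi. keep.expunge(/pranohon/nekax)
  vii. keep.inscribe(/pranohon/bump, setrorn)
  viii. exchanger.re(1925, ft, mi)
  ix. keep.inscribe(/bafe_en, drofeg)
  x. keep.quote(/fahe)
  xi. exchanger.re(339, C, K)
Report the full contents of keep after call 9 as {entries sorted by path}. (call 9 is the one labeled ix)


Answer: {bafe_en=drofeg, fahe=jimova, pranohon/, pranohon/bump=setrorn}

Derivation:
>>> keep.inscribe p='/fahe' c='fe'
= overwrote
>>> keep.inscribe p='/fahe' c='jimova'
= overwrote
>>> keep.newfold p='/pranohon/nekax'
= ok
>>> keep.inscribe p='/pranohon/nekax/tretri' c='drem'
= created
>>> keep.expunge p='/pranohon/nekax/tretri'
= ok
>>> keep.expunge p='/pranohon/nekax'
= ok
>>> keep.inscribe p='/pranohon/bump' c='setrorn'
= created
>>> exchanger.re v='1925' u_from='ft' u_to='mi'
= 35/96
>>> keep.inscribe p='/bafe_en' c='drofeg'
= created
>>> keep.quote p='/fahe'
= jimova
>>> exchanger.re v='339' u_from='C' u_to='K'
= 12243/20


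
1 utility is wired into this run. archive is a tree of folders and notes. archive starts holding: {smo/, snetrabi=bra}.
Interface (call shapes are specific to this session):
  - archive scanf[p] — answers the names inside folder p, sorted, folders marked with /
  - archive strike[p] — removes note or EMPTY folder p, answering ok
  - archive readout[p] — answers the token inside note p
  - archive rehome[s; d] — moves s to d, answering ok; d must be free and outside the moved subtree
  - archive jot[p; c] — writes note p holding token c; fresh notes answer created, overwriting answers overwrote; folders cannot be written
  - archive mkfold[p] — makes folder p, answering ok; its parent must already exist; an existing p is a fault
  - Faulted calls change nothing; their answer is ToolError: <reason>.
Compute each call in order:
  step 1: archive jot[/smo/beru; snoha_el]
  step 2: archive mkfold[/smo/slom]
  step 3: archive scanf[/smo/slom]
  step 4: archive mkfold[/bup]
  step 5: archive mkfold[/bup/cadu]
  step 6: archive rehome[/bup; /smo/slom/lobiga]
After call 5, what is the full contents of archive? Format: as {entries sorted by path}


Answer: {bup/, bup/cadu/, smo/, smo/beru=snoha_el, smo/slom/, snetrabi=bra}

Derivation:
·→ archive jot(/smo/beru, snoha_el)
·← created
·→ archive mkfold(/smo/slom)
·← ok
·→ archive scanf(/smo/slom)
·← []
·→ archive mkfold(/bup)
·← ok
·→ archive mkfold(/bup/cadu)
·← ok
·→ archive rehome(/bup, /smo/slom/lobiga)
·← ok
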